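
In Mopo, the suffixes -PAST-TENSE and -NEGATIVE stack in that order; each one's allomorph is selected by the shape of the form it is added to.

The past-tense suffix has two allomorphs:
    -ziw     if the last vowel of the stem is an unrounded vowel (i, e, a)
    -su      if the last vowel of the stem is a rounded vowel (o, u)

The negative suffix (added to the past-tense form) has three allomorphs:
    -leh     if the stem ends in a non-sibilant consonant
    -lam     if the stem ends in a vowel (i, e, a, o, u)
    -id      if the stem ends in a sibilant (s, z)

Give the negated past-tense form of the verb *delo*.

delosulam

The last vowel of *delo* is /o/, which is a rounded vowel, so the past-tense suffix is -su, giving *delosu*.
Since the final sound of the past-tense form *delosu* is /u/ (a vowel), it takes -lam, giving *delosulam*.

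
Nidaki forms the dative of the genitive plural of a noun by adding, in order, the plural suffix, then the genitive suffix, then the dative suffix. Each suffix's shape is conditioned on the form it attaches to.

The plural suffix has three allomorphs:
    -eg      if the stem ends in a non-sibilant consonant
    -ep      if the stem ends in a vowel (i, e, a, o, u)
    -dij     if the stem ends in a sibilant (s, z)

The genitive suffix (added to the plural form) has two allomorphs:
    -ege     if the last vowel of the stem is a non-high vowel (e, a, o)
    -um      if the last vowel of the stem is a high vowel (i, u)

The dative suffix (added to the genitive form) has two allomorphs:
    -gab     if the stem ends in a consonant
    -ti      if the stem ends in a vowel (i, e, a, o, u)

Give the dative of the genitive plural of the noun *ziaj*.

*ziaj* — final sound /j/ (a non-sibilant consonant) → -eg → *ziajeg*.
Since the last vowel of the plural form *ziajeg* is /e/ (a non-high vowel), it takes -ege, giving *ziajegege*.
The final sound of the genitive form *ziajegege* is /e/, which is a vowel, so the dative suffix is -ti, giving *ziajegegeti*.

ziajegegeti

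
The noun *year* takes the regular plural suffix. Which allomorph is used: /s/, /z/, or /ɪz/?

/z/

The stem *year* ends in a voiced non-sibilant sound.
The plural suffix surfaces as /ɪz/ after sibilants, /s/ after other voiceless consonants, and /z/ after other voiced sounds.
So the plural -s on *year* is pronounced /z/.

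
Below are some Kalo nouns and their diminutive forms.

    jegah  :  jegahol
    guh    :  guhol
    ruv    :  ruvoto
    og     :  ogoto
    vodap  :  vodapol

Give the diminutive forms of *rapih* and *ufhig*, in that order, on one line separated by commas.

rapihol, ufhigoto

Looking at the final consonant of each stem: -ol when the stem ends in a voiceless consonant (*jegah*, *guh*, *vodap*); -oto when the stem ends in a voiced consonant (*ruv*, *og*).
*rapih* — final consonant /h/ (voiceless) → -ol → *rapihol*.
Since the final consonant of *ufhig* is /g/ (voiced), it takes -oto, giving *ufhigoto*.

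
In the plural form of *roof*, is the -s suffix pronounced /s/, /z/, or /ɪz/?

The stem *roof* ends in a voiceless non-sibilant consonant.
The plural suffix surfaces as /ɪz/ after sibilants, /s/ after other voiceless consonants, and /z/ after other voiced sounds.
So the plural -s on *roof* is pronounced /s/.

/s/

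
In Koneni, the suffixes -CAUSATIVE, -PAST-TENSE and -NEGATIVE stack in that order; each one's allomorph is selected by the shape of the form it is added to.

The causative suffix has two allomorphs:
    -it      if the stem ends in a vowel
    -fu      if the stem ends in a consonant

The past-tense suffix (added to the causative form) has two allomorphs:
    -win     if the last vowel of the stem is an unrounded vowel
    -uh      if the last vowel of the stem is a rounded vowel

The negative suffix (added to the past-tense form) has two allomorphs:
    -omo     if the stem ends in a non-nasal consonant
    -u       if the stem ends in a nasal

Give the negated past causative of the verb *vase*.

*vase*: final sound = /e/, a vowel → -it → *vaseit*.
The last vowel of the causative form *vaseit* is /i/, which is an unrounded vowel, so the past-tense suffix is -win, giving *vaseitwin*.
The past-tense form *vaseitwin* — final consonant /n/ (a nasal) → -u → *vaseitwinu*.

vaseitwinu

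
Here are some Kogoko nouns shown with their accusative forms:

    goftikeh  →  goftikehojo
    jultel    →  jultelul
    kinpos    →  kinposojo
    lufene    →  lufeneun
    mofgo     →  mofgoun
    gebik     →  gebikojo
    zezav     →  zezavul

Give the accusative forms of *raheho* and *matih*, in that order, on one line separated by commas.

The suffix is conditioned by the final sound: -ojo when the stem ends in a voiceless consonant (*goftikeh*, *kinpos*, *gebik*); -ul when the stem ends in a voiced consonant (*jultel*, *zezav*); -un when the stem ends in a vowel (*lufene*, *mofgo*).
*raheho*: final sound = /o/, a vowel → -un → *rahehoun*.
Since the final sound of *matih* is /h/ (a voiceless consonant), it takes -ojo, giving *matihojo*.

rahehoun, matihojo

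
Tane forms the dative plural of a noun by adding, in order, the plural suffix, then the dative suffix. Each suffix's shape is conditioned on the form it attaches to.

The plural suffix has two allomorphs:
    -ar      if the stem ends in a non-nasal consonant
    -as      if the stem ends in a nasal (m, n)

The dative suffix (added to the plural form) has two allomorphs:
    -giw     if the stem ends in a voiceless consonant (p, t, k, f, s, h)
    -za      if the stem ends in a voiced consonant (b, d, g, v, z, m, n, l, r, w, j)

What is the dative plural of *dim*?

dimasgiw

Since the final consonant of *dim* is /m/ (a nasal), it takes -as, giving *dimas*.
The final consonant of the plural form *dimas* is /s/, which is voiceless, so the dative suffix is -giw, giving *dimasgiw*.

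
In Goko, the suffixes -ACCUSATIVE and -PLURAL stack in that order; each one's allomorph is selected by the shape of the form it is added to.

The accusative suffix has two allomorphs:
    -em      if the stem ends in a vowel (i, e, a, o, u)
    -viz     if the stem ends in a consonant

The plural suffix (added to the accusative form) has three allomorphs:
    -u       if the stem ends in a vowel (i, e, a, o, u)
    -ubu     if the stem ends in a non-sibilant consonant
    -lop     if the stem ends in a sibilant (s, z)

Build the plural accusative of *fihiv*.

fihivvizlop

The final sound of *fihiv* is /v/, which is a consonant, so the accusative suffix is -viz, giving *fihivviz*.
Since the final sound of the accusative form *fihivviz* is /z/ (a sibilant), it takes -lop, giving *fihivvizlop*.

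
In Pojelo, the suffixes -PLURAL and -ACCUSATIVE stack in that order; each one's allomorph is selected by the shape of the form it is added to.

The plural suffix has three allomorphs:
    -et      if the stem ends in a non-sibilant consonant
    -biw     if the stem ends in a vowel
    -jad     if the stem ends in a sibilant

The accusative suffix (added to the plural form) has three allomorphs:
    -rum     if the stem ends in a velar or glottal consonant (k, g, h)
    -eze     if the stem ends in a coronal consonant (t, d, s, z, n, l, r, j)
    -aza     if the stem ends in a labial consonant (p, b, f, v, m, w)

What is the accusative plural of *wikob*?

The final sound of *wikob* is /b/, which is a non-sibilant consonant, so the plural suffix is -et, giving *wikobet*.
The plural form *wikobet* — final consonant /t/ (coronal) → -eze → *wikobeteze*.

wikobeteze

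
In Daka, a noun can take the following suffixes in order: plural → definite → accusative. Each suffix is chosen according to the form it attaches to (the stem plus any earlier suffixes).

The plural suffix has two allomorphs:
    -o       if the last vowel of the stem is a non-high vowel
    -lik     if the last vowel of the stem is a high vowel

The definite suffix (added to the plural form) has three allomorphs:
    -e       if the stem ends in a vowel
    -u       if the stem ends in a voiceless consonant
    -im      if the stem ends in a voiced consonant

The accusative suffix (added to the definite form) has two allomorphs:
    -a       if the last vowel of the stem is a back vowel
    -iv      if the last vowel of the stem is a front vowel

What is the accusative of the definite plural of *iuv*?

Since the last vowel of *iuv* is /u/ (a high vowel), it takes -lik, giving *iuvlik*.
Since the final sound of the plural form *iuvlik* is /k/ (a voiceless consonant), it takes -u, giving *iuvliku*.
The definite form *iuvliku*: last vowel = /u/, a back vowel → -a → *iuvlikua*.

iuvlikua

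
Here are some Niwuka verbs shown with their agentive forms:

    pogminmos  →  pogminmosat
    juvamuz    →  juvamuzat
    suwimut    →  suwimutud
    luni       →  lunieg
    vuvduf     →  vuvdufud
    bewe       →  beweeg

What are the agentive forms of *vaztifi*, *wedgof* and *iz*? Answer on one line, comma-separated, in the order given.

vaztifieg, wedgofud, izat

Looking at the final sound of each stem: -at when the stem ends in a sibilant (*pogminmos*, *juvamuz*); -ud when the stem ends in a non-sibilant consonant (*suwimut*, *vuvduf*); -eg when the stem ends in a vowel (*luni*, *bewe*).
*vaztifi* — final sound /i/ (a vowel) → -eg → *vaztifieg*.
*wedgof* — final sound /f/ (a non-sibilant consonant) → -ud → *wedgofud*.
*iz* — final sound /z/ (a sibilant) → -at → *izat*.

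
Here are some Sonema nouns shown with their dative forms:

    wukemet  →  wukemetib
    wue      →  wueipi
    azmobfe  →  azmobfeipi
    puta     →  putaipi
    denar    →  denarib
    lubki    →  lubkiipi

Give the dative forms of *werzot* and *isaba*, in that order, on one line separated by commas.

The alternation tracks the final sound of the stem — -ib when the stem ends in a consonant (*wukemet*, *denar*); -ipi when the stem ends in a vowel (*wue*, *azmobfe*, *puta*, *lubki*).
*werzot* — final sound /t/ (a consonant) → -ib → *werzotib*.
The final sound of *isaba* is /a/, which is a vowel, so the suffix is -ipi, giving *isabaipi*.

werzotib, isabaipi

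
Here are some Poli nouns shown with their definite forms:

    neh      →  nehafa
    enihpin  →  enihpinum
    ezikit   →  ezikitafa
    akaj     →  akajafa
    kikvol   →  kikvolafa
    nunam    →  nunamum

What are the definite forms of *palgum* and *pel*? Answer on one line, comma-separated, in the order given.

Looking at the final consonant of each stem: -um when the stem ends in a nasal (*enihpin*, *nunam*); -afa when the stem ends in a non-nasal consonant (*neh*, *ezikit*, *akaj*, *kikvol*).
Since the final consonant of *palgum* is /m/ (a nasal), it takes -um, giving *palgumum*.
Since the final consonant of *pel* is /l/ (non-nasal), it takes -afa, giving *pelafa*.

palgumum, pelafa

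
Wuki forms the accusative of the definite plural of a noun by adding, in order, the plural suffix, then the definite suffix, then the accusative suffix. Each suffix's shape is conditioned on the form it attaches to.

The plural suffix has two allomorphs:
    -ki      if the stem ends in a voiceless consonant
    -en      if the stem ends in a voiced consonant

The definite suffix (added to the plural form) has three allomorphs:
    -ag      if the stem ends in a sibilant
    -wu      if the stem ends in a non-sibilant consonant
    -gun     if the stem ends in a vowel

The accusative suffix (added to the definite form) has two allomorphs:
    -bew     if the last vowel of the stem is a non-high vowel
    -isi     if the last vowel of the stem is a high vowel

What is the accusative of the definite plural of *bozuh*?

The final consonant of *bozuh* is /h/, which is voiceless, so the plural suffix is -ki, giving *bozuhki*.
The plural form *bozuhki* — final sound /i/ (a vowel) → -gun → *bozuhkigun*.
The definite form *bozuhkigun* — last vowel /u/ (a high vowel) → -isi → *bozuhkigunisi*.

bozuhkigunisi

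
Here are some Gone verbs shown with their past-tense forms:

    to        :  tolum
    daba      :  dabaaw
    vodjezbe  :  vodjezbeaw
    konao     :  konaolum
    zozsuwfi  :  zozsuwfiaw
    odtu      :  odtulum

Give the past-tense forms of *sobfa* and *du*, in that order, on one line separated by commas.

The suffix is conditioned by the last vowel: -lum when the last vowel of the stem is a rounded vowel (*to*, *konao*, *odtu*); -aw when the last vowel of the stem is an unrounded vowel (*daba*, *vodjezbe*, *zozsuwfi*).
Since the last vowel of *sobfa* is /a/ (an unrounded vowel), it takes -aw, giving *sobfaaw*.
Since the last vowel of *du* is /u/ (a rounded vowel), it takes -lum, giving *dulum*.

sobfaaw, dulum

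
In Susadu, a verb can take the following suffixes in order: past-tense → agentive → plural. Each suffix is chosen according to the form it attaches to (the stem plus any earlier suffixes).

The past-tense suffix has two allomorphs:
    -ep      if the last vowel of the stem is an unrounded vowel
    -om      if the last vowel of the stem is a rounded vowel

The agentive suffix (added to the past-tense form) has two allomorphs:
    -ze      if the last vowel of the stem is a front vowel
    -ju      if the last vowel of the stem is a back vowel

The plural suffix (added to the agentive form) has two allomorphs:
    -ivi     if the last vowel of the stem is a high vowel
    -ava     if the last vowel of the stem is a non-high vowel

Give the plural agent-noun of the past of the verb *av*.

The last vowel of *av* is /a/, which is an unrounded vowel, so the past-tense suffix is -ep, giving *avep*.
The last vowel of the past-tense form *avep* is /e/, which is a front vowel, so the agentive suffix is -ze, giving *avepze*.
The last vowel of the agentive form *avepze* is /e/, which is a non-high vowel, so the plural suffix is -ava, giving *avepzeava*.

avepzeava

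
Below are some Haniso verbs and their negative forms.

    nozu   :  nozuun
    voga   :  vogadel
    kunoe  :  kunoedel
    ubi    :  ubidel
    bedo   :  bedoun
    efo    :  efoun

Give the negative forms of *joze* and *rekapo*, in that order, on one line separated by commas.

The suffix is conditioned by the last vowel: -un when the last vowel of the stem is a rounded vowel (*nozu*, *bedo*, *efo*); -del when the last vowel of the stem is an unrounded vowel (*voga*, *kunoe*, *ubi*).
Since the last vowel of *joze* is /e/ (an unrounded vowel), it takes -del, giving *jozedel*.
*rekapo* — last vowel /o/ (a rounded vowel) → -un → *rekapoun*.

jozedel, rekapoun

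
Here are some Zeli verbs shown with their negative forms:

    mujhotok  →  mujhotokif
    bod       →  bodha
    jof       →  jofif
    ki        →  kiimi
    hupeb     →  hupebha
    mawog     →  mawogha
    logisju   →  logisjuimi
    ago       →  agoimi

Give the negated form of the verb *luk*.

lukif

The alternation tracks the final sound of the stem — -if when the stem ends in a voiceless consonant (*mujhotok*, *jof*); -ha when the stem ends in a voiced consonant (*bod*, *hupeb*, *mawog*); -imi when the stem ends in a vowel (*ki*, *logisju*, *ago*).
*luk*: final sound = /k/, a voiceless consonant → -if → *lukif*.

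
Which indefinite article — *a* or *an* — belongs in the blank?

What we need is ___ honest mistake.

an

The indefinite article is chosen by the initial *sound* of the following word, not its spelling.
*honest* begins with the sound /ɒ/ (silent h) — a vowel sound.
So the article is *an*: What we need is an honest mistake.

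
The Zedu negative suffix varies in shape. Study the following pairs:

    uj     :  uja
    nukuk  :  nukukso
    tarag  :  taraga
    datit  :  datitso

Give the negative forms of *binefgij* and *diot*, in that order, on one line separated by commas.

Looking at the final consonant of each stem: -so when the stem ends in a voiceless consonant (*nukuk*, *datit*); -a when the stem ends in a voiced consonant (*uj*, *tarag*).
Since the final consonant of *binefgij* is /j/ (voiced), it takes -a, giving *binefgija*.
*diot* — final consonant /t/ (voiceless) → -so → *diotso*.

binefgija, diotso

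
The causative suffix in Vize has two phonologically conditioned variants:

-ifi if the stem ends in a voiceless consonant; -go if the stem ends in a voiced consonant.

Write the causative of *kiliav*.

kiliavgo

*kiliav* — final consonant /v/ (voiced) → -go → *kiliavgo*.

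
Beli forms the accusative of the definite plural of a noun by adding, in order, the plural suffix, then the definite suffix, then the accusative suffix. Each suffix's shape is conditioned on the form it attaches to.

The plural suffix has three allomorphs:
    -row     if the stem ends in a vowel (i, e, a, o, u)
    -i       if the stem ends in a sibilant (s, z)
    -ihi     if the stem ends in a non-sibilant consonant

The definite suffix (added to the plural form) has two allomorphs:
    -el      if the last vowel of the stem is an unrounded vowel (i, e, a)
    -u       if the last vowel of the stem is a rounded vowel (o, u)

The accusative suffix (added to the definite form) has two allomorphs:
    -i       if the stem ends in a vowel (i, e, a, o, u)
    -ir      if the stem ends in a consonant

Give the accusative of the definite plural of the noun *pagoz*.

pagozielir

*pagoz*: final sound = /z/, a sibilant → -i → *pagozi*.
The plural form *pagozi*: last vowel = /i/, an unrounded vowel → -el → *pagoziel*.
The definite form *pagoziel*: final sound = /l/, a consonant → -ir → *pagozielir*.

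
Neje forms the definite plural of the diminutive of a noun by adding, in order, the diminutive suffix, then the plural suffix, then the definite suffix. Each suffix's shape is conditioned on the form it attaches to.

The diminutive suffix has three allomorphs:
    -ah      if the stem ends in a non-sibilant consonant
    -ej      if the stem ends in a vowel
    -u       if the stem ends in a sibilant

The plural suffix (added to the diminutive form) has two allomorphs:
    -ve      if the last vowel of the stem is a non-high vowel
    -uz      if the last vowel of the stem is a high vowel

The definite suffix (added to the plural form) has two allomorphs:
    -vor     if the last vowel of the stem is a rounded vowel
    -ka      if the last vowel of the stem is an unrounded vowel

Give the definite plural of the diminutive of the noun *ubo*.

*ubo* — final sound /o/ (a vowel) → -ej → *uboej*.
Since the last vowel of the diminutive form *uboej* is /e/ (a non-high vowel), it takes -ve, giving *uboejve*.
The plural form *uboejve*: last vowel = /e/, an unrounded vowel → -ka → *uboejveka*.

uboejveka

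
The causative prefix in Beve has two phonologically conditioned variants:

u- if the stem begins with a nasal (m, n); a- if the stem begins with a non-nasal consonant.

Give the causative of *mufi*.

Since the first consonant of *mufi* is /m/ (a nasal), it takes u-, giving *umufi*.

umufi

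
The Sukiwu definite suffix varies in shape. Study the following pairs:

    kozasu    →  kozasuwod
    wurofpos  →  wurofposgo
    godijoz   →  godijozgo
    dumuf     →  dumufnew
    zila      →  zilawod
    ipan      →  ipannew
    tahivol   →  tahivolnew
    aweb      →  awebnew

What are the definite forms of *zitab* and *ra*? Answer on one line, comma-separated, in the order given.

The alternation tracks the final sound of the stem — -go when the stem ends in a sibilant (*wurofpos*, *godijoz*); -new when the stem ends in a non-sibilant consonant (*dumuf*, *ipan*, *tahivol*, *aweb*); -wod when the stem ends in a vowel (*kozasu*, *zila*).
Since the final sound of *zitab* is /b/ (a non-sibilant consonant), it takes -new, giving *zitabnew*.
Since the final sound of *ra* is /a/ (a vowel), it takes -wod, giving *rawod*.

zitabnew, rawod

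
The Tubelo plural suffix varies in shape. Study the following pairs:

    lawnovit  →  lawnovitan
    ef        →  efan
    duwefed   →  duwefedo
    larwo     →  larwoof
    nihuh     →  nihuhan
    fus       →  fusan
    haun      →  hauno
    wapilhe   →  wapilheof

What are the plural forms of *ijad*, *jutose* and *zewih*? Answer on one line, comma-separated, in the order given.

The alternation tracks the final sound of the stem — -an when the stem ends in a voiceless consonant (*lawnovit*, *ef*, *nihuh*, *fus*); -o when the stem ends in a voiced consonant (*duwefed*, *haun*); -of when the stem ends in a vowel (*larwo*, *wapilhe*).
*ijad*: final sound = /d/, a voiced consonant → -o → *ijado*.
*jutose* — final sound /e/ (a vowel) → -of → *jutoseof*.
Since the final sound of *zewih* is /h/ (a voiceless consonant), it takes -an, giving *zewihan*.

ijado, jutoseof, zewihan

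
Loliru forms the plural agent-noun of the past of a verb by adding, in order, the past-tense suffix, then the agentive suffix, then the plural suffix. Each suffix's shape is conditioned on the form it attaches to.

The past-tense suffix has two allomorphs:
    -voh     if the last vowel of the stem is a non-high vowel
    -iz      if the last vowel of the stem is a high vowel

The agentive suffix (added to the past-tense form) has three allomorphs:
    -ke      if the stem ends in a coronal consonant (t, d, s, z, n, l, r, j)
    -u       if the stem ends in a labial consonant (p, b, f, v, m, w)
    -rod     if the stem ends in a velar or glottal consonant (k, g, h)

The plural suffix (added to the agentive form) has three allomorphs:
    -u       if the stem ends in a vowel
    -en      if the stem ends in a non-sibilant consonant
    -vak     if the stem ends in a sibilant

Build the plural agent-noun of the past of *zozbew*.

*zozbew*: last vowel = /e/, a non-high vowel → -voh → *zozbewvoh*.
The final consonant of the past-tense form *zozbewvoh* is /h/, which is velar/glottal, so the agentive suffix is -rod, giving *zozbewvohrod*.
The final sound of the agentive form *zozbewvohrod* is /d/, which is a non-sibilant consonant, so the plural suffix is -en, giving *zozbewvohroden*.

zozbewvohroden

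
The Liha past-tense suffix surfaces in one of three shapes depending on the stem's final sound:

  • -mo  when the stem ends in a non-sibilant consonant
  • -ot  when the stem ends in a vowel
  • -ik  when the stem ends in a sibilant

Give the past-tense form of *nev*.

Since the final sound of *nev* is /v/ (a non-sibilant consonant), it takes -mo, giving *nevmo*.

nevmo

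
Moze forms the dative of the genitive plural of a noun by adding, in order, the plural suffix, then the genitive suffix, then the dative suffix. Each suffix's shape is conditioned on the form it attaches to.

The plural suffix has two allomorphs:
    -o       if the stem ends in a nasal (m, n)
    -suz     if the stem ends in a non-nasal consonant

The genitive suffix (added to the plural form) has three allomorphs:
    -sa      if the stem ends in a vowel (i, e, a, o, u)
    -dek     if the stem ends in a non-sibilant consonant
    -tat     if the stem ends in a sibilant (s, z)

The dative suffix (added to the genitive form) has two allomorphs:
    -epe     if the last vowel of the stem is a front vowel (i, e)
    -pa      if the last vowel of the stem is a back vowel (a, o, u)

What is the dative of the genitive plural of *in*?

*in*: final consonant = /n/, a nasal → -o → *ino*.
The plural form *ino*: final sound = /o/, a vowel → -sa → *inosa*.
The genitive form *inosa* — last vowel /a/ (a back vowel) → -pa → *inosapa*.

inosapa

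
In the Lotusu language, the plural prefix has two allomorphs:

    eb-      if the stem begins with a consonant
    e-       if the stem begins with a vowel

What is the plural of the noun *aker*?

eaker

*aker*: first sound = /a/, a vowel → e- → *eaker*.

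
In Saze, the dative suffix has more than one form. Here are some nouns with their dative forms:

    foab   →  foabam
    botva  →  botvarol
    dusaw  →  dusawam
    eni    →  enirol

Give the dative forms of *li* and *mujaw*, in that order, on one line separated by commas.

The pattern is consonant vs. vowel: -am when the stem ends in a consonant (*foab*, *dusaw*); -rol when the stem ends in a vowel (*botva*, *eni*).
The final sound of *li* is /i/, which is a vowel, so the suffix is -rol, giving *lirol*.
*mujaw*: final sound = /w/, a consonant → -am → *mujawam*.

lirol, mujawam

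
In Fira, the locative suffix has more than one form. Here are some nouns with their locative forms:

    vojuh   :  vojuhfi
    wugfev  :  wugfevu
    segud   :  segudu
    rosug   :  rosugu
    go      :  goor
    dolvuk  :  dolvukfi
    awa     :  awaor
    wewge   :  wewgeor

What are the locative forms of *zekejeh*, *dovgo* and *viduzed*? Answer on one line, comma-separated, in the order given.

The suffix is conditioned by the final sound: -fi when the stem ends in a voiceless consonant (*vojuh*, *dolvuk*); -u when the stem ends in a voiced consonant (*wugfev*, *segud*, *rosug*); -or when the stem ends in a vowel (*go*, *awa*, *wewge*).
*zekejeh* — final sound /h/ (a voiceless consonant) → -fi → *zekejehfi*.
Since the final sound of *dovgo* is /o/ (a vowel), it takes -or, giving *dovgoor*.
Since the final sound of *viduzed* is /d/ (a voiced consonant), it takes -u, giving *viduzedu*.

zekejehfi, dovgoor, viduzedu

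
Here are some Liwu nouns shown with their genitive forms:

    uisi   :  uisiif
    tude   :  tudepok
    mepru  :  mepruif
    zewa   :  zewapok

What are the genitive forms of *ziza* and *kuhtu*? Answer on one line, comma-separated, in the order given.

zizapok, kuhtuif

The suffix is conditioned by the last vowel: -if when the last vowel of the stem is a high vowel (*uisi*, *mepru*); -pok when the last vowel of the stem is a non-high vowel (*tude*, *zewa*).
*ziza*: last vowel = /a/, a non-high vowel → -pok → *zizapok*.
*kuhtu* — last vowel /u/ (a high vowel) → -if → *kuhtuif*.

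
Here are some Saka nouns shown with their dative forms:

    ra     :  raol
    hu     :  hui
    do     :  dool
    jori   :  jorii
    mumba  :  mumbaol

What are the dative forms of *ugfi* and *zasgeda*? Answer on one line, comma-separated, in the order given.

Looking at the last vowel of each stem: -i when the last vowel of the stem is a high vowel (*hu*, *jori*); -ol when the last vowel of the stem is a non-high vowel (*ra*, *do*, *mumba*).
The last vowel of *ugfi* is /i/, which is a high vowel, so the suffix is -i, giving *ugfii*.
The last vowel of *zasgeda* is /a/, which is a non-high vowel, so the suffix is -ol, giving *zasgedaol*.

ugfii, zasgedaol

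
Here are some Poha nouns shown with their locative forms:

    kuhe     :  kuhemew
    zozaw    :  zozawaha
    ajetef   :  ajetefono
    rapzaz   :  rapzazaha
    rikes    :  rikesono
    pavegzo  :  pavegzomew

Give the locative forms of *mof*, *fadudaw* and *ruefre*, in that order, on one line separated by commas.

mofono, fadudawaha, ruefremew

The alternation tracks the final sound of the stem — -ono when the stem ends in a voiceless consonant (*ajetef*, *rikes*); -aha when the stem ends in a voiced consonant (*zozaw*, *rapzaz*); -mew when the stem ends in a vowel (*kuhe*, *pavegzo*).
*mof*: final sound = /f/, a voiceless consonant → -ono → *mofono*.
The final sound of *fadudaw* is /w/, which is a voiced consonant, so the suffix is -aha, giving *fadudawaha*.
*ruefre* — final sound /e/ (a vowel) → -mew → *ruefremew*.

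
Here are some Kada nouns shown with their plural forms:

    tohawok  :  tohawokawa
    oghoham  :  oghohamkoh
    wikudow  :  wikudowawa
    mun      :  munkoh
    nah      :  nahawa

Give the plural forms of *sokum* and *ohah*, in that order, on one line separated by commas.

sokumkoh, ohahawa

The suffix is conditioned by the final consonant: -koh when the stem ends in a nasal (*oghoham*, *mun*); -awa when the stem ends in a non-nasal consonant (*tohawok*, *wikudow*, *nah*).
Since the final consonant of *sokum* is /m/ (a nasal), it takes -koh, giving *sokumkoh*.
*ohah* — final consonant /h/ (non-nasal) → -awa → *ohahawa*.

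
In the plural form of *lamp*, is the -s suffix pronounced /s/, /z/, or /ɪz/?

/s/

The stem *lamp* ends in a voiceless non-sibilant consonant.
The plural suffix surfaces as /ɪz/ after sibilants, /s/ after other voiceless consonants, and /z/ after other voiced sounds.
So the plural -s on *lamp* is pronounced /s/.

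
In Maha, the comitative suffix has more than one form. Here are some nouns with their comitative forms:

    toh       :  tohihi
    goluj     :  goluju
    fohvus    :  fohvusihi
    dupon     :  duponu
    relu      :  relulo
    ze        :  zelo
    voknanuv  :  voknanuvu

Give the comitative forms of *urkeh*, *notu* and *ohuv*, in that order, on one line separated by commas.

The pattern is voicing of the final sound: -ihi when the stem ends in a voiceless consonant (*toh*, *fohvus*); -u when the stem ends in a voiced consonant (*goluj*, *dupon*, *voknanuv*); -lo when the stem ends in a vowel (*relu*, *ze*).
*urkeh* — final sound /h/ (a voiceless consonant) → -ihi → *urkehihi*.
The final sound of *notu* is /u/, which is a vowel, so the suffix is -lo, giving *notulo*.
The final sound of *ohuv* is /v/, which is a voiced consonant, so the suffix is -u, giving *ohuvu*.

urkehihi, notulo, ohuvu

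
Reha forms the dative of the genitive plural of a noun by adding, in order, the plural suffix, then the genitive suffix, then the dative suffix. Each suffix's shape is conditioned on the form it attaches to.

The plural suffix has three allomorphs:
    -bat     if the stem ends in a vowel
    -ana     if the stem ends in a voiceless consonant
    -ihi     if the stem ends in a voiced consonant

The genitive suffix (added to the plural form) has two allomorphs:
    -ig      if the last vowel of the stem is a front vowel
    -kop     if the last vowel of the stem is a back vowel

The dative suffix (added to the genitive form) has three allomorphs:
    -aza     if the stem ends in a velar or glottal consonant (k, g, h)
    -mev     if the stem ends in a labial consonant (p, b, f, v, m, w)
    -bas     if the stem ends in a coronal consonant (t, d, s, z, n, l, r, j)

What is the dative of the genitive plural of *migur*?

Since the final sound of *migur* is /r/ (a voiced consonant), it takes -ihi, giving *migurihi*.
Since the last vowel of the plural form *migurihi* is /i/ (a front vowel), it takes -ig, giving *migurihiig*.
Since the final consonant of the genitive form *migurihiig* is /g/ (velar/glottal), it takes -aza, giving *migurihiigaza*.

migurihiigaza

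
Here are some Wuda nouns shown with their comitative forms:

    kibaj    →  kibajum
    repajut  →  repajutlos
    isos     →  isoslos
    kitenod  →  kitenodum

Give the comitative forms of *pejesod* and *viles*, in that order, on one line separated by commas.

pejesodum, vileslos

The pattern is voicing of the final consonant: -los when the stem ends in a voiceless consonant (*repajut*, *isos*); -um when the stem ends in a voiced consonant (*kibaj*, *kitenod*).
*pejesod*: final consonant = /d/, voiced → -um → *pejesodum*.
Since the final consonant of *viles* is /s/ (voiceless), it takes -los, giving *vileslos*.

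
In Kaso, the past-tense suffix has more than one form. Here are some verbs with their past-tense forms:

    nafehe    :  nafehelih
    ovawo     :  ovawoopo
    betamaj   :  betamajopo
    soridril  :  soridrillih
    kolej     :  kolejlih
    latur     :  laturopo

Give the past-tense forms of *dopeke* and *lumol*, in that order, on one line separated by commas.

dopekelih, lumolopo

The alternation tracks the last vowel of the stem — -lih when the last vowel of the stem is a front vowel (*nafehe*, *soridril*, *kolej*); -opo when the last vowel of the stem is a back vowel (*ovawo*, *betamaj*, *latur*).
*dopeke* — last vowel /e/ (a front vowel) → -lih → *dopekelih*.
*lumol* — last vowel /o/ (a back vowel) → -opo → *lumolopo*.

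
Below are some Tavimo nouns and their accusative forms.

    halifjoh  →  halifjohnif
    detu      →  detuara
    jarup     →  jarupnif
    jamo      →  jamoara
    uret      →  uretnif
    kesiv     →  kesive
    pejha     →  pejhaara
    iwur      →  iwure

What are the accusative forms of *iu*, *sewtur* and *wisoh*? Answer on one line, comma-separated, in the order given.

iuara, sewture, wisohnif

The pattern is voicing of the final sound: -nif when the stem ends in a voiceless consonant (*halifjoh*, *jarup*, *uret*); -e when the stem ends in a voiced consonant (*kesiv*, *iwur*); -ara when the stem ends in a vowel (*detu*, *jamo*, *pejha*).
*iu*: final sound = /u/, a vowel → -ara → *iuara*.
Since the final sound of *sewtur* is /r/ (a voiced consonant), it takes -e, giving *sewture*.
*wisoh*: final sound = /h/, a voiceless consonant → -nif → *wisohnif*.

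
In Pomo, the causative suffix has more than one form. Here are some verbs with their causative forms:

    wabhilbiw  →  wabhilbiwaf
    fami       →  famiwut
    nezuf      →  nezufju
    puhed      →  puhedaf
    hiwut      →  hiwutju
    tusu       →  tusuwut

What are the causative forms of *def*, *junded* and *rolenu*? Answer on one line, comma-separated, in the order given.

defju, jundedaf, rolenuwut

Looking at the final sound of each stem: -ju when the stem ends in a voiceless consonant (*nezuf*, *hiwut*); -af when the stem ends in a voiced consonant (*wabhilbiw*, *puhed*); -wut when the stem ends in a vowel (*fami*, *tusu*).
*def*: final sound = /f/, a voiceless consonant → -ju → *defju*.
*junded* — final sound /d/ (a voiced consonant) → -af → *jundedaf*.
*rolenu*: final sound = /u/, a vowel → -wut → *rolenuwut*.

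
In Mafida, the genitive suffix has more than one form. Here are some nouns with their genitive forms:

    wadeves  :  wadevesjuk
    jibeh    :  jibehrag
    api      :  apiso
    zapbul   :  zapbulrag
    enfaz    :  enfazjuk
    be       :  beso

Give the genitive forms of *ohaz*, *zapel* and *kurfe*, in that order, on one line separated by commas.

Looking at the final sound of each stem: -juk when the stem ends in a sibilant (*wadeves*, *enfaz*); -rag when the stem ends in a non-sibilant consonant (*jibeh*, *zapbul*); -so when the stem ends in a vowel (*api*, *be*).
Since the final sound of *ohaz* is /z/ (a sibilant), it takes -juk, giving *ohazjuk*.
Since the final sound of *zapel* is /l/ (a non-sibilant consonant), it takes -rag, giving *zapelrag*.
*kurfe*: final sound = /e/, a vowel → -so → *kurfeso*.

ohazjuk, zapelrag, kurfeso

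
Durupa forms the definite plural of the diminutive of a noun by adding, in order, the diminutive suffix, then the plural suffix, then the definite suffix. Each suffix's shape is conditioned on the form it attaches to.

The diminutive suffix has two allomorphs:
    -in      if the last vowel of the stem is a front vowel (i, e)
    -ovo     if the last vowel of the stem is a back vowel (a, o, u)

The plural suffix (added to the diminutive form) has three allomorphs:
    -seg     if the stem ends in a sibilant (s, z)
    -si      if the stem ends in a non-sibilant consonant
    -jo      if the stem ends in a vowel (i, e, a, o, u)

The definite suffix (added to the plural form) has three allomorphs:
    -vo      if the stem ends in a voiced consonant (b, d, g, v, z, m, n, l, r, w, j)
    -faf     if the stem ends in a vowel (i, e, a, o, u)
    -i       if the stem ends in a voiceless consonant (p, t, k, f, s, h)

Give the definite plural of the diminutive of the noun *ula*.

ulaovojofaf

*ula*: last vowel = /a/, a back vowel → -ovo → *ulaovo*.
The final sound of the diminutive form *ulaovo* is /o/, which is a vowel, so the plural suffix is -jo, giving *ulaovojo*.
Since the final sound of the plural form *ulaovojo* is /o/ (a vowel), it takes -faf, giving *ulaovojofaf*.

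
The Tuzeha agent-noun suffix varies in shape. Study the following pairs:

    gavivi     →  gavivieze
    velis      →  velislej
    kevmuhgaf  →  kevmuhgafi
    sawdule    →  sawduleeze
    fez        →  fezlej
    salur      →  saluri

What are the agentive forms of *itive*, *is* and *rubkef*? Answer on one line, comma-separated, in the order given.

The pattern is sibilance of the final sound: -lej when the stem ends in a sibilant (*velis*, *fez*); -i when the stem ends in a non-sibilant consonant (*kevmuhgaf*, *salur*); -eze when the stem ends in a vowel (*gavivi*, *sawdule*).
The final sound of *itive* is /e/, which is a vowel, so the suffix is -eze, giving *itiveeze*.
The final sound of *is* is /s/, which is a sibilant, so the suffix is -lej, giving *islej*.
*rubkef* — final sound /f/ (a non-sibilant consonant) → -i → *rubkefi*.

itiveeze, islej, rubkefi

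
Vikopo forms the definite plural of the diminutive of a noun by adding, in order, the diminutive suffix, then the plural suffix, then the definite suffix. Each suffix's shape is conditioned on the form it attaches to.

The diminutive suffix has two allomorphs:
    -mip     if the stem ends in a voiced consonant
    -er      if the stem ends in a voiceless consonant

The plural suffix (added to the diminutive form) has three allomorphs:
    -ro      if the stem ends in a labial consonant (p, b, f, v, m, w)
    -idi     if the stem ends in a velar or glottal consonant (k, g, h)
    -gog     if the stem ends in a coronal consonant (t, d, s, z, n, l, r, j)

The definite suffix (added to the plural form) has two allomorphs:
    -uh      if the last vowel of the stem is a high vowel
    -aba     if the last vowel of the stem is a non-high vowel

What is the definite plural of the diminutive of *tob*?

tobmiproaba

Since the final consonant of *tob* is /b/ (voiced), it takes -mip, giving *tobmip*.
Since the final consonant of the diminutive form *tobmip* is /p/ (labial), it takes -ro, giving *tobmipro*.
The plural form *tobmipro*: last vowel = /o/, a non-high vowel → -aba → *tobmiproaba*.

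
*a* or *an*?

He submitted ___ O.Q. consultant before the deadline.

an

The indefinite article is chosen by the initial *sound* of the following word, not its spelling.
The initialism *O.Q.* is read letter by letter; the first letter, O, is pronounced /oʊ/, which begins with a vowel sound.
So the article is *an*: He submitted an O.Q. consultant before the deadline.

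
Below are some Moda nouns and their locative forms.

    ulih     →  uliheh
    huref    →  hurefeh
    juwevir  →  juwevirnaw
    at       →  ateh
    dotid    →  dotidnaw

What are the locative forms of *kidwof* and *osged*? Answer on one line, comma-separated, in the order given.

kidwofeh, osgednaw

Looking at the final consonant of each stem: -eh when the stem ends in a voiceless consonant (*ulih*, *huref*, *at*); -naw when the stem ends in a voiced consonant (*juwevir*, *dotid*).
The final consonant of *kidwof* is /f/, which is voiceless, so the suffix is -eh, giving *kidwofeh*.
*osged*: final consonant = /d/, voiced → -naw → *osgednaw*.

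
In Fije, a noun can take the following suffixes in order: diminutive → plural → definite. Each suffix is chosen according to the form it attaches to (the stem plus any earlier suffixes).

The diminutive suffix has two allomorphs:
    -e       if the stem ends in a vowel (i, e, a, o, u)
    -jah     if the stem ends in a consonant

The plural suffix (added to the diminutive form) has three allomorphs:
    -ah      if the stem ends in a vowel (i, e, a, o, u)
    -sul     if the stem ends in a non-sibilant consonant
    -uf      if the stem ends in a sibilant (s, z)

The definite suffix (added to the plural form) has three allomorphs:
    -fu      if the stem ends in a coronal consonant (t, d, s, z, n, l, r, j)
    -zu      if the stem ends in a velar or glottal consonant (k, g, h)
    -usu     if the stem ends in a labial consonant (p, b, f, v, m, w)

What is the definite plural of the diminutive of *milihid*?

*milihid* — final sound /d/ (a consonant) → -jah → *milihidjah*.
The diminutive form *milihidjah*: final sound = /h/, a non-sibilant consonant → -sul → *milihidjahsul*.
The plural form *milihidjahsul* — final consonant /l/ (coronal) → -fu → *milihidjahsulfu*.

milihidjahsulfu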